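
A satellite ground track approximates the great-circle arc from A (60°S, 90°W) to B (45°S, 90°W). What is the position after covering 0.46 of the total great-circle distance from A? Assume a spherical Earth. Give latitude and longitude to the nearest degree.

From cos δ = sin φ₁ sin φ₂ + cos φ₁ cos φ₂ cos Δλ, the central angle is δ ≈ 0.262 rad (15.0°).
Interpolate at f = 0.46 with slerp weights a = sin((1−f)δ)/sin δ ≈ 0.544, b = sin(fδ)/sin δ ≈ 0.464.
p = a·p₁ + b·p₂ ≈ (0.000, -0.600, -0.800); φ = arcsin(p_z) ≈ -53.10°, λ = atan2(p_y, p_x) ≈ -90.00°.

≈ (53°S, 90°W)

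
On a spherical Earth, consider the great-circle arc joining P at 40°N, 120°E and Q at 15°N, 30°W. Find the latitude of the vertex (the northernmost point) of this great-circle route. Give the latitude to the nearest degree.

The great circle lies in the plane with unit normal n̂ = (p₁ × p₂)/|p₁ × p₂|.
Here n̂_z ≈ -0.420; the vertex latitude is φ_max = arccos|n̂_z| ≈ 65.1°.
Check via Clairaut: cos φ_max = |cos φ₁| · sin C = cos(40.0°)·sin(33.3°) ≈ 0.420, again giving ≈ 65.1°.

≈ 65°N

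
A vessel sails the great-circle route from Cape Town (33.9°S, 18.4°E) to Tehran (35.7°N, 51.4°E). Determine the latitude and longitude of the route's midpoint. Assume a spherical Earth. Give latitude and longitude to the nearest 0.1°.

≈ (0.9°N, 34.7°E)

The haversine formula gives a central angle δ ≈ 1.329 rad (76.1°) between the endpoints.
Interpolate at f = 1/2 with slerp weights a = sin((1−f)δ)/sin δ ≈ 0.635, b = sin(fδ)/sin δ ≈ 0.635.
p = a·p₁ + b·p₂ ≈ (0.822, 0.569, 0.016); φ = arcsin(p_z) ≈ 0.94°, λ = atan2(p_y, p_x) ≈ 34.71°.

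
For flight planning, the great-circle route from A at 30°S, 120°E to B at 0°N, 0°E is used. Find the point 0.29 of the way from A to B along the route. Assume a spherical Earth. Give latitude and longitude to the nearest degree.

≈ 33°S, 81°E

Write both endpoints as unit vectors p₁, p₂ with components (cos φ cos λ, cos φ sin λ, sin φ).
The central angle between the endpoints is δ = arccos(p₁·p₂) ≈ 2.019 rad (115.7°).
Interpolate at f = 0.29 with slerp weights a = sin((1−f)δ)/sin δ ≈ 1.099, b = sin(fδ)/sin δ ≈ 0.613.
p = a·p₁ + b·p₂ ≈ (0.137, 0.824, -0.549); φ = arcsin(p_z) ≈ -33.33°, λ = atan2(p_y, p_x) ≈ 80.55°.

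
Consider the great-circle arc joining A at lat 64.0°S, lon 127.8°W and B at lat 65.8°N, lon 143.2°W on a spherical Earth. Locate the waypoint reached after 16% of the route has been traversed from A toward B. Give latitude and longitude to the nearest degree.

Write both endpoints as unit vectors p₁, p₂ with components (cos φ cos λ, cos φ sin λ, sin φ).
The central angle between the endpoints is δ = arccos(p₁·p₂) ≈ 2.274 rad (130.3°).
Interpolate at f = 0.16 with slerp weights a = sin((1−f)δ)/sin δ ≈ 1.236, b = sin(fδ)/sin δ ≈ 0.466.
p = a·p₁ + b·p₂ ≈ (-0.485, -0.543, -0.686); φ = arcsin(p_z) ≈ -43.28°, λ = atan2(p_y, p_x) ≈ -131.80°.

≈ lat 43°S, lon 132°W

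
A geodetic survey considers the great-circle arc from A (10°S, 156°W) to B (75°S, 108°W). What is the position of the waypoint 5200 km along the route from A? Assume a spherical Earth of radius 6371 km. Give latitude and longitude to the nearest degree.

Convert each endpoint to a unit vector on the sphere (x = cos φ cos λ, y = cos φ sin λ, z = sin φ).
The central angle between the endpoints is δ = arccos(p₁·p₂) ≈ 1.226 rad (70.2°). The total great-circle distance is δ·R ≈ 1.226 × 6371 ≈ 7809 km, so the target fraction is f = 5200/7809 ≈ 0.666.
Interpolate at f ≈ 0.666 with slerp weights a = sin((1−f)δ)/sin δ ≈ 0.423, b = sin(fδ)/sin δ ≈ 0.774.
p = a·p₁ + b·p₂ ≈ (-0.443, -0.360, -0.821); φ = arcsin(p_z) ≈ -55.21°, λ = atan2(p_y, p_x) ≈ -140.87°.

≈ (55°S, 141°W)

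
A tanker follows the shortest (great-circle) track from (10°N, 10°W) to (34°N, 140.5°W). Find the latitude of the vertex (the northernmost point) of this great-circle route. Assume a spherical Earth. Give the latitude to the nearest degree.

The great circle lies in the plane with unit normal n̂ = (p₁ × p₂)/|p₁ × p₂|.
Here n̂_z ≈ -0.689; the vertex latitude is φ_max = arccos|n̂_z| ≈ 46.5°.
Check via Clairaut: cos φ_max = |cos φ₁| · sin C = cos(10.0°)·sin(44.4°) ≈ 0.689, again giving ≈ 46.5°.

≈ 46°N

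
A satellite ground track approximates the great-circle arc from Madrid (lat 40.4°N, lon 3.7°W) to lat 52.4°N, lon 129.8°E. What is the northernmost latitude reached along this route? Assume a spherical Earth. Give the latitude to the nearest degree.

The great circle lies in the plane with unit normal n̂ = (p₁ × p₂)/|p₁ × p₂|.
Here n̂_z ≈ +0.344; the vertex latitude is φ_max = arccos|n̂_z| ≈ 69.9°.

≈ 70°N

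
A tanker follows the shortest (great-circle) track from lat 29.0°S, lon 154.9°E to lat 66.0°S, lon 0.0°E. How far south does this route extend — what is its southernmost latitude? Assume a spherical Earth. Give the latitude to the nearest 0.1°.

≈ 81.3°S

The great circle lies in the plane with unit normal n̂ = (p₁ × p₂)/|p₁ × p₂|.
Here n̂_z ≈ -0.152; the vertex latitude is φ_max = arccos|n̂_z| ≈ 81.3°.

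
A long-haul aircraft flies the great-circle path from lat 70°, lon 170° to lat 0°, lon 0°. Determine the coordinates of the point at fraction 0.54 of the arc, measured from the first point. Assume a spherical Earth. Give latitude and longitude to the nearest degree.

≈ lat 50°, lon 4°

From cos δ = sin φ₁ sin φ₂ + cos φ₁ cos φ₂ cos Δλ, the central angle is δ ≈ 1.914 rad (109.7°).
Interpolate at f = 0.54 with slerp weights a = sin((1−f)δ)/sin δ ≈ 0.819, b = sin(fδ)/sin δ ≈ 0.913.
p = a·p₁ + b·p₂ ≈ (0.637, 0.049, 0.770); φ = arcsin(p_z) ≈ 50.32°, λ = atan2(p_y, p_x) ≈ 4.37°.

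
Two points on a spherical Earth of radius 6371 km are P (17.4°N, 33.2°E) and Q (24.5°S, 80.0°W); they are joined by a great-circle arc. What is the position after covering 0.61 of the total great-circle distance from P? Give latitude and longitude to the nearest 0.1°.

≈ (11.7°S, 33.3°W)

From cos δ = sin φ₁ sin φ₂ + cos φ₁ cos φ₂ cos Δλ, the central angle is δ ≈ 2.056 rad (117.8°).
Interpolate at f = 0.61 with slerp weights a = sin((1−f)δ)/sin δ ≈ 0.812, b = sin(fδ)/sin δ ≈ 1.074.
p = a·p₁ + b·p₂ ≈ (0.818, -0.538, -0.203); φ = arcsin(p_z) ≈ -11.68°, λ = atan2(p_y, p_x) ≈ -33.33°.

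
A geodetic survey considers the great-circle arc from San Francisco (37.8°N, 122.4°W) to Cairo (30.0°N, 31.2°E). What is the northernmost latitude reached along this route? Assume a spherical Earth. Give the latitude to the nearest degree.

≈ 71°N

The great circle lies in the plane with unit normal n̂ = (p₁ × p₂)/|p₁ × p₂|.
Here n̂_z ≈ +0.320; the vertex latitude is φ_max = arccos|n̂_z| ≈ 71.4°.
Check via Clairaut: cos φ_max = |cos φ₁| · sin C = cos(37.8°)·sin(23.9°) ≈ 0.320, again giving ≈ 71.4°.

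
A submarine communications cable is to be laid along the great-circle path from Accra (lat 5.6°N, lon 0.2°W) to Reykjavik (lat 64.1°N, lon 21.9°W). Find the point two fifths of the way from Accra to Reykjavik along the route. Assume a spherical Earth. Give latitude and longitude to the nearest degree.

≈ lat 29°N, lon 5°W

Convert each endpoint to a unit vector on the sphere (x = cos φ cos λ, y = cos φ sin λ, z = sin φ).
The central angle between the endpoints is δ = arccos(p₁·p₂) ≈ 1.057 rad (60.5°).
Interpolate at f = 2/5 with slerp weights a = sin((1−f)δ)/sin δ ≈ 0.680, b = sin(fδ)/sin δ ≈ 0.471.
p = a·p₁ + b·p₂ ≈ (0.868, -0.079, 0.490); φ = arcsin(p_z) ≈ 29.35°, λ = atan2(p_y, p_x) ≈ -5.21°.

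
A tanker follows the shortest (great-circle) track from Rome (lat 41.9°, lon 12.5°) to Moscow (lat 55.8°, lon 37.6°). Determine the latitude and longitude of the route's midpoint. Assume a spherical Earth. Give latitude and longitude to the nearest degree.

≈ lat 50°, lon 23°

The haversine formula gives a central angle δ ≈ 0.373 rad (21.4°) between the endpoints.
Interpolate at f = 1/2 with slerp weights a = sin((1−f)δ)/sin δ ≈ 0.509, b = sin(fδ)/sin δ ≈ 0.509.
p = a·p₁ + b·p₂ ≈ (0.596, 0.256, 0.761); φ = arcsin(p_z) ≈ 49.52°, λ = atan2(p_y, p_x) ≈ 23.27°.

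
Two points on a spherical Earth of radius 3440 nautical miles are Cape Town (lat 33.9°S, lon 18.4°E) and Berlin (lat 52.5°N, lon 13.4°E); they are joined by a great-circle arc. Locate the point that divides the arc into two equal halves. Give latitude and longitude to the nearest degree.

≈ lat 9°N, lon 16°E

From cos δ = sin φ₁ sin φ₂ + cos φ₁ cos φ₂ cos Δλ, the central angle is δ ≈ 1.510 rad (86.5°).
Interpolate at f = 1/2 with slerp weights a = sin((1−f)δ)/sin δ ≈ 0.687, b = sin(fδ)/sin δ ≈ 0.687.
p = a·p₁ + b·p₂ ≈ (0.947, 0.277, 0.162); φ = arcsin(p_z) ≈ 9.31°, λ = atan2(p_y, p_x) ≈ 16.28°.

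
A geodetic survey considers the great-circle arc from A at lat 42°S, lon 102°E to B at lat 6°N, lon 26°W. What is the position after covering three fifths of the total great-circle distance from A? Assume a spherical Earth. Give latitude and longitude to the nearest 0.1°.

The haversine formula gives a central angle δ ≈ 2.123 rad (121.7°) between the endpoints.
Interpolate at f = 3/5 with slerp weights a = sin((1−f)δ)/sin δ ≈ 0.882, b = sin(fδ)/sin δ ≈ 1.124.
p = a·p₁ + b·p₂ ≈ (0.868, 0.151, -0.473); φ = arcsin(p_z) ≈ -28.22°, λ = atan2(p_y, p_x) ≈ 9.90°.

≈ lat 28.2°S, lon 9.9°E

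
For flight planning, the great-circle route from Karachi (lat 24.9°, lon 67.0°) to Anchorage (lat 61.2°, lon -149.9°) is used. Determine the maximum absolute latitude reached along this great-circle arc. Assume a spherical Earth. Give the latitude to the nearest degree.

The great circle lies in the plane with unit normal n̂ = (p₁ × p₂)/|p₁ × p₂|.
Here n̂_z ≈ +0.262; the vertex latitude is φ_max = arccos|n̂_z| ≈ 74.8°.
Check via Clairaut: cos φ_max = |cos φ₁| · sin C = cos(24.9°)·sin(16.8°) ≈ 0.262, again giving ≈ 74.8°.

≈ 75°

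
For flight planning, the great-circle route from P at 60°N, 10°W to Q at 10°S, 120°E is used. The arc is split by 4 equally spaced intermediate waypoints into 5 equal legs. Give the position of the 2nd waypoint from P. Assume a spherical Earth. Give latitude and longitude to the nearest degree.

≈ 51°N, 79°E

Write both endpoints as unit vectors p₁, p₂ with components (cos φ cos λ, cos φ sin λ, sin φ).
The central angle between the endpoints is δ = arccos(p₁·p₂) ≈ 2.057 rad (117.8°).
Interpolate at f = 2/5 with slerp weights a = sin((1−f)δ)/sin δ ≈ 1.067, b = sin(fδ)/sin δ ≈ 0.829.
p = a·p₁ + b·p₂ ≈ (0.117, 0.614, 0.780); φ = arcsin(p_z) ≈ 51.29°, λ = atan2(p_y, p_x) ≈ 79.18°.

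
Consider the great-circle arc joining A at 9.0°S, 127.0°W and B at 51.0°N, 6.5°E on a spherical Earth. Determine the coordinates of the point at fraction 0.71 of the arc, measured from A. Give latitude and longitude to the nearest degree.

≈ 55°N, 55°W

Write both endpoints as unit vectors p₁, p₂ with components (cos φ cos λ, cos φ sin λ, sin φ).
The central angle between the endpoints is δ = arccos(p₁·p₂) ≈ 2.152 rad (123.3°).
Interpolate at f = 0.71 with slerp weights a = sin((1−f)δ)/sin δ ≈ 0.700, b = sin(fδ)/sin δ ≈ 1.196.
p = a·p₁ + b·p₂ ≈ (0.332, -0.467, 0.820); φ = arcsin(p_z) ≈ 55.07°, λ = atan2(p_y, p_x) ≈ -54.58°.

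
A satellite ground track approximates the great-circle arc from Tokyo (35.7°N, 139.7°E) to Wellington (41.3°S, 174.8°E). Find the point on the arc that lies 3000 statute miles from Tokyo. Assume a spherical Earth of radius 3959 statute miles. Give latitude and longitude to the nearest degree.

≈ (5°S, 157°E)

From cos δ = sin φ₁ sin φ₂ + cos φ₁ cos φ₂ cos Δλ, the central angle is δ ≈ 1.457 rad (83.5°). The total great-circle distance is δ·R ≈ 1.457 × 3959 ≈ 5766 mi, so the target fraction is f = 3000/5766 ≈ 0.520.
Interpolate at f ≈ 0.520 with slerp weights a = sin((1−f)δ)/sin δ ≈ 0.648, b = sin(fδ)/sin δ ≈ 0.692.
p = a·p₁ + b·p₂ ≈ (-0.919, 0.387, -0.079); φ = arcsin(p_z) ≈ -4.52°, λ = atan2(p_y, p_x) ≈ 157.14°.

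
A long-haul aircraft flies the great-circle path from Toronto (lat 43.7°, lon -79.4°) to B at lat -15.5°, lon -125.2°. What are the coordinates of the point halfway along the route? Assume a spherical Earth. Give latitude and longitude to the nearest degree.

Write both endpoints as unit vectors p₁, p₂ with components (cos φ cos λ, cos φ sin λ, sin φ).
The central angle between the endpoints is δ = arccos(p₁·p₂) ≈ 1.265 rad (72.5°).
Interpolate at f = 1/2 with slerp weights a = sin((1−f)δ)/sin δ ≈ 0.620, b = sin(fδ)/sin δ ≈ 0.620.
p = a·p₁ + b·p₂ ≈ (-0.262, -0.929, 0.263); φ = arcsin(p_z) ≈ 15.23°, λ = atan2(p_y, p_x) ≈ -105.75°.

≈ lat 15°, lon -106°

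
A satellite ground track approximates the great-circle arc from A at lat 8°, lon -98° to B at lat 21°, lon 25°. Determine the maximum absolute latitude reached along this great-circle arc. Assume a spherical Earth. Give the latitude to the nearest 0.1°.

≈ 29.5°

The great circle lies in the plane with unit normal n̂ = (p₁ × p₂)/|p₁ × p₂|.
Here n̂_z ≈ +0.870; the vertex latitude is φ_max = arccos|n̂_z| ≈ 29.5°.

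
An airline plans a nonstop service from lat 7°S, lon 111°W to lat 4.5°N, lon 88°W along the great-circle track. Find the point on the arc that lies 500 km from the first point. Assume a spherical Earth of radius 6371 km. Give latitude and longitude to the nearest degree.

Convert each endpoint to a unit vector on the sphere (x = cos φ cos λ, y = cos φ sin λ, z = sin φ).
The central angle between the endpoints is δ = arccos(p₁·p₂) ≈ 0.448 rad (25.7°). The total great-circle distance is δ·R ≈ 0.448 × 6371 ≈ 2855 km, so the target fraction is f = 500/2855 ≈ 0.175.
Interpolate at f ≈ 0.175 with slerp weights a = sin((1−f)δ)/sin δ ≈ 0.834, b = sin(fδ)/sin δ ≈ 0.181.
p = a·p₁ + b·p₂ ≈ (-0.290, -0.953, -0.087); φ = arcsin(p_z) ≈ -5.02°, λ = atan2(p_y, p_x) ≈ -106.94°.

≈ lat 5°S, lon 107°W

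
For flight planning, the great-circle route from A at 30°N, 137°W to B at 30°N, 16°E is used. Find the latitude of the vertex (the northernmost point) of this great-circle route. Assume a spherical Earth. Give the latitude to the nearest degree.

≈ 68°N

The great circle lies in the plane with unit normal n̂ = (p₁ × p₂)/|p₁ × p₂|.
Here n̂_z ≈ +0.375; the vertex latitude is φ_max = arccos|n̂_z| ≈ 68.0°.
Check via Clairaut: cos φ_max = |cos φ₁| · sin C = cos(30.0°)·sin(25.6°) ≈ 0.375, again giving ≈ 68.0°.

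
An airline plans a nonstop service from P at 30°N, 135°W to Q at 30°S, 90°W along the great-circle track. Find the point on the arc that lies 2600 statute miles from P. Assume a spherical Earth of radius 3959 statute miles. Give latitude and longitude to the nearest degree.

≈ 1°S, 112°W

Write both endpoints as unit vectors p₁, p₂ with components (cos φ cos λ, cos φ sin λ, sin φ).
The central angle between the endpoints is δ = arccos(p₁·p₂) ≈ 1.287 rad (73.7°). The total great-circle distance is δ·R ≈ 1.287 × 3959 ≈ 5094 mi, so the target fraction is f = 2600/5094 ≈ 0.510.
Interpolate at f ≈ 0.510 with slerp weights a = sin((1−f)δ)/sin δ ≈ 0.614, b = sin(fδ)/sin δ ≈ 0.636.
p = a·p₁ + b·p₂ ≈ (-0.376, -0.927, -0.011); φ = arcsin(p_z) ≈ -0.64°, λ = atan2(p_y, p_x) ≈ -112.08°.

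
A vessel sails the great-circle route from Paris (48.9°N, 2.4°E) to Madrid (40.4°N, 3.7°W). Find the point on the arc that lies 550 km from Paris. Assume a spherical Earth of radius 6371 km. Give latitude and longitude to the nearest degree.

Write both endpoints as unit vectors p₁, p₂ with components (cos φ cos λ, cos φ sin λ, sin φ).
The central angle between the endpoints is δ = arccos(p₁·p₂) ≈ 0.166 rad (9.5°). The total great-circle distance is δ·R ≈ 0.166 × 6371 ≈ 1060 km, so the target fraction is f = 550/1060 ≈ 0.519.
Interpolate at f ≈ 0.519 with slerp weights a = sin((1−f)δ)/sin δ ≈ 0.483, b = sin(fδ)/sin δ ≈ 0.520.
p = a·p₁ + b·p₂ ≈ (0.713, -0.012, 0.701); φ = arcsin(p_z) ≈ 44.53°, λ = atan2(p_y, p_x) ≈ -0.99°.

≈ 45°N, 1°W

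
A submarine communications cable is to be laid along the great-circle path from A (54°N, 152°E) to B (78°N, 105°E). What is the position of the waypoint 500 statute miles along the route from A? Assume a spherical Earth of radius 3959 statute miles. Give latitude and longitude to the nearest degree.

≈ (61°N, 147°E)

Write both endpoints as unit vectors p₁, p₂ with components (cos φ cos λ, cos φ sin λ, sin φ).
The central angle between the endpoints is δ = arccos(p₁·p₂) ≈ 0.506 rad (29.0°). The total great-circle distance is δ·R ≈ 0.506 × 3959 ≈ 2003 mi, so the target fraction is f = 500/2003 ≈ 0.250.
Interpolate at f ≈ 0.250 with slerp weights a = sin((1−f)δ)/sin δ ≈ 0.765, b = sin(fδ)/sin δ ≈ 0.260.
p = a·p₁ + b·p₂ ≈ (-0.411, 0.263, 0.873); φ = arcsin(p_z) ≈ 60.79°, λ = atan2(p_y, p_x) ≈ 147.35°.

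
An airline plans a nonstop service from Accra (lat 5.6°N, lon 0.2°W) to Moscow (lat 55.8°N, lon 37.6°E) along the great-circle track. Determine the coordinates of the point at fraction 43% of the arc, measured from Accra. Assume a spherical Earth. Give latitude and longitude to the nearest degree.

The haversine formula gives a central angle δ ≈ 1.021 rad (58.5°) between the endpoints.
Interpolate at f = 0.43 with slerp weights a = sin((1−f)δ)/sin δ ≈ 0.645, b = sin(fδ)/sin δ ≈ 0.498.
p = a·p₁ + b·p₂ ≈ (0.864, 0.169, 0.475); φ = arcsin(p_z) ≈ 28.37°, λ = atan2(p_y, p_x) ≈ 11.06°.

≈ lat 28°N, lon 11°E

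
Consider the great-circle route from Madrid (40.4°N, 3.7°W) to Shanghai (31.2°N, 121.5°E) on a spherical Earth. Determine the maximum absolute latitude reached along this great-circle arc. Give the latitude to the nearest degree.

≈ 58°N

The great circle lies in the plane with unit normal n̂ = (p₁ × p₂)/|p₁ × p₂|.
Here n̂_z ≈ +0.533; the vertex latitude is φ_max = arccos|n̂_z| ≈ 57.8°.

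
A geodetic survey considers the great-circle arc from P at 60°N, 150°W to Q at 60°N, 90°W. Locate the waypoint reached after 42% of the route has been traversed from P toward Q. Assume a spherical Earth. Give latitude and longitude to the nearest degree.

≈ 63°N, 125°W

Write both endpoints as unit vectors p₁, p₂ with components (cos φ cos λ, cos φ sin λ, sin φ).
The central angle between the endpoints is δ = arccos(p₁·p₂) ≈ 0.505 rad (29.0°).
Interpolate at f = 0.42 with slerp weights a = sin((1−f)δ)/sin δ ≈ 0.597, b = sin(fδ)/sin δ ≈ 0.435.
p = a·p₁ + b·p₂ ≈ (-0.258, -0.367, 0.894); φ = arcsin(p_z) ≈ 63.34°, λ = atan2(p_y, p_x) ≈ -125.17°.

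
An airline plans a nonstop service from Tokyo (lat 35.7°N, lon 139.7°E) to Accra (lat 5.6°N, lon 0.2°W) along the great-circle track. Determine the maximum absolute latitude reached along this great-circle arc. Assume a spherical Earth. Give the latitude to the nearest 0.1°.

≈ 51.0°N

The great circle lies in the plane with unit normal n̂ = (p₁ × p₂)/|p₁ × p₂|.
Here n̂_z ≈ -0.629; the vertex latitude is φ_max = arccos|n̂_z| ≈ 51.0°.
Check via Clairaut: cos φ_max = |cos φ₁| · sin C = cos(35.7°)·sin(50.8°) ≈ 0.629, again giving ≈ 51.0°.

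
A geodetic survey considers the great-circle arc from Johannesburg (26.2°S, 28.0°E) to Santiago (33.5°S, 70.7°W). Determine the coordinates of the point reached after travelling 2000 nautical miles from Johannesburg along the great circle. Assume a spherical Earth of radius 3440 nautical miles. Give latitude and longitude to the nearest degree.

≈ 40°S, 9°W

The haversine formula gives a central angle δ ≈ 1.440 rad (82.5°) between the endpoints. The total great-circle distance is δ·R ≈ 1.440 × 3440 ≈ 4953 nmi, so the target fraction is f = 2000/4953 ≈ 0.404.
Interpolate at f ≈ 0.404 with slerp weights a = sin((1−f)δ)/sin δ ≈ 0.763, b = sin(fδ)/sin δ ≈ 0.554.
p = a·p₁ + b·p₂ ≈ (0.757, -0.114, -0.643); φ = arcsin(p_z) ≈ -40.00°, λ = atan2(p_y, p_x) ≈ -8.59°.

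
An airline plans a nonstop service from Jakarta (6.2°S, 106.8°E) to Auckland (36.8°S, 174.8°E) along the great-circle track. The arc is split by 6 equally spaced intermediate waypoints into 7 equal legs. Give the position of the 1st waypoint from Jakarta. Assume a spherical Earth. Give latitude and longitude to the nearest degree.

≈ (12°S, 115°E)

Convert each endpoint to a unit vector on the sphere (x = cos φ cos λ, y = cos φ sin λ, z = sin φ).
The central angle between the endpoints is δ = arccos(p₁·p₂) ≈ 1.199 rad (68.7°).
Interpolate at f = 1/7 with slerp weights a = sin((1−f)δ)/sin δ ≈ 0.919, b = sin(fδ)/sin δ ≈ 0.183.
p = a·p₁ + b·p₂ ≈ (-0.410, 0.888, -0.209); φ = arcsin(p_z) ≈ -12.06°, λ = atan2(p_y, p_x) ≈ 114.79°.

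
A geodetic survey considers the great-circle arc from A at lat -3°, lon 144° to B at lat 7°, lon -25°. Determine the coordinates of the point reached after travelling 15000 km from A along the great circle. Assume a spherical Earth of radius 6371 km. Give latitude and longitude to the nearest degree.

Convert each endpoint to a unit vector on the sphere (x = cos φ cos λ, y = cos φ sin λ, z = sin φ).
The central angle between the endpoints is δ = arccos(p₁·p₂) ≈ 2.938 rad (168.3°). The total great-circle distance is δ·R ≈ 2.938 × 6371 ≈ 18718 km, so the target fraction is f = 15000/18718 ≈ 0.801.
Interpolate at f ≈ 0.801 with slerp weights a = sin((1−f)δ)/sin δ ≈ 2.726, b = sin(fδ)/sin δ ≈ 3.504.
p = a·p₁ + b·p₂ ≈ (0.950, 0.130, 0.284); φ = arcsin(p_z) ≈ 16.52°, λ = atan2(p_y, p_x) ≈ 7.80°.

≈ lat 17°, lon 8°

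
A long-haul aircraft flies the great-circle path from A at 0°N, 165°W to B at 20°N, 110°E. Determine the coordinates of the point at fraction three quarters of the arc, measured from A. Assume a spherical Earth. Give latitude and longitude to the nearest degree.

Write both endpoints as unit vectors p₁, p₂ with components (cos φ cos λ, cos φ sin λ, sin φ).
The central angle between the endpoints is δ = arccos(p₁·p₂) ≈ 1.489 rad (85.3°).
Interpolate at f = 3/4 with slerp weights a = sin((1−f)δ)/sin δ ≈ 0.365, b = sin(fδ)/sin δ ≈ 0.902.
p = a·p₁ + b·p₂ ≈ (-0.642, 0.702, 0.308); φ = arcsin(p_z) ≈ 17.96°, λ = atan2(p_y, p_x) ≈ 132.47°.

≈ 18°N, 132°E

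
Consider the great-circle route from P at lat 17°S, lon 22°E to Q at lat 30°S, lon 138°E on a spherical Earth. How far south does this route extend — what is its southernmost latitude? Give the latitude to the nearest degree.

The great circle lies in the plane with unit normal n̂ = (p₁ × p₂)/|p₁ × p₂|.
Here n̂_z ≈ +0.763; the vertex latitude is φ_max = arccos|n̂_z| ≈ 40.3°.

≈ 40°S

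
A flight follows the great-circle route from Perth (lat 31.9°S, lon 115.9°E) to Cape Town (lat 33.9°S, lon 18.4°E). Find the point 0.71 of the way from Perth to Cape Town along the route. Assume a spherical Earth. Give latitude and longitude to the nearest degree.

≈ lat 43°S, lon 45°E

Convert each endpoint to a unit vector on the sphere (x = cos φ cos λ, y = cos φ sin λ, z = sin φ).
The central angle between the endpoints is δ = arccos(p₁·p₂) ≈ 1.367 rad (78.3°).
Interpolate at f = 0.71 with slerp weights a = sin((1−f)δ)/sin δ ≈ 0.394, b = sin(fδ)/sin δ ≈ 0.843.
p = a·p₁ + b·p₂ ≈ (0.517, 0.522, -0.678); φ = arcsin(p_z) ≈ -42.71°, λ = atan2(p_y, p_x) ≈ 45.24°.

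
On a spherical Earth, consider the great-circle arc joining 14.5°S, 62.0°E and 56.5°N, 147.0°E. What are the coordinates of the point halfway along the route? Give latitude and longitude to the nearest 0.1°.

The haversine formula gives a central angle δ ≈ 1.734 rad (99.3°) between the endpoints.
Interpolate at f = 1/2 with slerp weights a = sin((1−f)δ)/sin δ ≈ 0.773, b = sin(fδ)/sin δ ≈ 0.773.
p = a·p₁ + b·p₂ ≈ (-0.006, 0.893, 0.451); φ = arcsin(p_z) ≈ 26.79°, λ = atan2(p_y, p_x) ≈ 90.42°.

≈ 26.8°N, 90.4°E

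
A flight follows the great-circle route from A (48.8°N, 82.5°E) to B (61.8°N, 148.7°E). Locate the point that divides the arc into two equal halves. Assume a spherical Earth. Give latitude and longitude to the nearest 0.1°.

≈ (59.7°N, 109.5°E)

Write both endpoints as unit vectors p₁, p₂ with components (cos φ cos λ, cos φ sin λ, sin φ).
The central angle between the endpoints is δ = arccos(p₁·p₂) ≈ 0.662 rad (37.9°).
Interpolate at f = 1/2 with slerp weights a = sin((1−f)δ)/sin δ ≈ 0.529, b = sin(fδ)/sin δ ≈ 0.529.
p = a·p₁ + b·p₂ ≈ (-0.168, 0.475, 0.864); φ = arcsin(p_z) ≈ 59.74°, λ = atan2(p_y, p_x) ≈ 109.48°.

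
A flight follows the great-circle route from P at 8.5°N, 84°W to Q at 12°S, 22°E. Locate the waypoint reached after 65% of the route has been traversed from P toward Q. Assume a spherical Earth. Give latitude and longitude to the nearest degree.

≈ 6°S, 16°W

Convert each endpoint to a unit vector on the sphere (x = cos φ cos λ, y = cos φ sin λ, z = sin φ).
The central angle between the endpoints is δ = arccos(p₁·p₂) ≈ 1.873 rad (107.3°).
Interpolate at f = 0.65 with slerp weights a = sin((1−f)δ)/sin δ ≈ 0.638, b = sin(fδ)/sin δ ≈ 0.983.
p = a·p₁ + b·p₂ ≈ (0.957, -0.268, -0.110); φ = arcsin(p_z) ≈ -6.31°, λ = atan2(p_y, p_x) ≈ -15.64°.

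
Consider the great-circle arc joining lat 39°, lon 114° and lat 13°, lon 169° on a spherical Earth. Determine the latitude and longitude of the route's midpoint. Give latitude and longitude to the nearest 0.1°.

≈ lat 28.8°, lon 144.9°

From cos δ = sin φ₁ sin φ₂ + cos φ₁ cos φ₂ cos Δλ, the central angle is δ ≈ 0.957 rad (54.8°).
Interpolate at f = 1/2 with slerp weights a = sin((1−f)δ)/sin δ ≈ 0.563, b = sin(fδ)/sin δ ≈ 0.563.
p = a·p₁ + b·p₂ ≈ (-0.717, 0.505, 0.481); φ = arcsin(p_z) ≈ 28.76°, λ = atan2(p_y, p_x) ≈ 144.85°.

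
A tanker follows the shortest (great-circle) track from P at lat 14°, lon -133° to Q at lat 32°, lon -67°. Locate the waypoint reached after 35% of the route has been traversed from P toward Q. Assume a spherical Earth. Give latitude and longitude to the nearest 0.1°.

≈ lat 23.6°, lon -112.2°

From cos δ = sin φ₁ sin φ₂ + cos φ₁ cos φ₂ cos Δλ, the central angle is δ ≈ 1.090 rad (62.4°).
Interpolate at f = 0.35 with slerp weights a = sin((1−f)δ)/sin δ ≈ 0.734, b = sin(fδ)/sin δ ≈ 0.420.
p = a·p₁ + b·p₂ ≈ (-0.346, -0.848, 0.400); φ = arcsin(p_z) ≈ 23.58°, λ = atan2(p_y, p_x) ≈ -112.21°.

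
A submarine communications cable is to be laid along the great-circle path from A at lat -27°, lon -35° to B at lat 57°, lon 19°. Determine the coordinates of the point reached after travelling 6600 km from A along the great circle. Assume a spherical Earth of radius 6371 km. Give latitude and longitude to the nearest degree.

≈ lat 27°, lon -10°

From cos δ = sin φ₁ sin φ₂ + cos φ₁ cos φ₂ cos Δλ, the central angle is δ ≈ 1.666 rad (95.5°). The total great-circle distance is δ·R ≈ 1.666 × 6371 ≈ 10617 km, so the target fraction is f = 6600/10617 ≈ 0.622.
Interpolate at f ≈ 0.622 with slerp weights a = sin((1−f)δ)/sin δ ≈ 0.592, b = sin(fδ)/sin δ ≈ 0.864.
p = a·p₁ + b·p₂ ≈ (0.877, -0.149, 0.456); φ = arcsin(p_z) ≈ 27.13°, λ = atan2(p_y, p_x) ≈ -9.67°.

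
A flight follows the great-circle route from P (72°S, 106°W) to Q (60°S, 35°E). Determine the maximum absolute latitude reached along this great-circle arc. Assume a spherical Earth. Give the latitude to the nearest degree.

≈ 82°S

The great circle lies in the plane with unit normal n̂ = (p₁ × p₂)/|p₁ × p₂|.
Here n̂_z ≈ +0.137; the vertex latitude is φ_max = arccos|n̂_z| ≈ 82.1°.
Check via Clairaut: cos φ_max = |cos φ₁| · sin C = cos(72.0°)·sin(153.7°) ≈ 0.137, again giving ≈ 82.1°.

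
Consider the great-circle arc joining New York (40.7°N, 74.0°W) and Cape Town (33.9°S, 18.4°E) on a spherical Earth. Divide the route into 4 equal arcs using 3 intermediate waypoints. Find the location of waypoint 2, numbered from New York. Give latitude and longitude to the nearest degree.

≈ 5°N, 25°W

Convert each endpoint to a unit vector on the sphere (x = cos φ cos λ, y = cos φ sin λ, z = sin φ).
The central angle between the endpoints is δ = arccos(p₁·p₂) ≈ 1.971 rad (113.0°).
Interpolate at f = 2/4 with slerp weights a = sin((1−f)δ)/sin δ ≈ 0.905, b = sin(fδ)/sin δ ≈ 0.905.
p = a·p₁ + b·p₂ ≈ (0.902, -0.423, 0.085); φ = arcsin(p_z) ≈ 4.90°, λ = atan2(p_y, p_x) ≈ -25.10°.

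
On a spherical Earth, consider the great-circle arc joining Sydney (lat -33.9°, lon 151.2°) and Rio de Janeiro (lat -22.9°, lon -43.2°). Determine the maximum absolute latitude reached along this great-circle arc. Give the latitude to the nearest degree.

≈ -77°

The great circle lies in the plane with unit normal n̂ = (p₁ × p₂)/|p₁ × p₂|.
Here n̂_z ≈ +0.223; the vertex latitude is φ_max = arccos|n̂_z| ≈ 77.1°.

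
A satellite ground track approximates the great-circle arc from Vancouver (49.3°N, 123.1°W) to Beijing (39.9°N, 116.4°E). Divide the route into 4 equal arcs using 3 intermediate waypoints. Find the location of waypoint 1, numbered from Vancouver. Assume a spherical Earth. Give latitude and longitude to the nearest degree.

≈ (61°N, 150°W)

From cos δ = sin φ₁ sin φ₂ + cos φ₁ cos φ₂ cos Δλ, the central angle is δ ≈ 1.336 rad (76.6°).
Interpolate at f = 1/4 with slerp weights a = sin((1−f)δ)/sin δ ≈ 0.866, b = sin(fδ)/sin δ ≈ 0.337.
p = a·p₁ + b·p₂ ≈ (-0.424, -0.242, 0.873); φ = arcsin(p_z) ≈ 60.82°, λ = atan2(p_y, p_x) ≈ -150.29°.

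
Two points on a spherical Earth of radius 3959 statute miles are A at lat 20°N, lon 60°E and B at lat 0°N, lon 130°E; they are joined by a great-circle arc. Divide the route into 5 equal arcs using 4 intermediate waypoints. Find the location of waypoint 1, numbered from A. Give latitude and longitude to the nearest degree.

The haversine formula gives a central angle δ ≈ 1.244 rad (71.3°) between the endpoints.
Interpolate at f = 1/5 with slerp weights a = sin((1−f)δ)/sin δ ≈ 0.886, b = sin(fδ)/sin δ ≈ 0.260.
p = a·p₁ + b·p₂ ≈ (0.249, 0.920, 0.303); φ = arcsin(p_z) ≈ 17.63°, λ = atan2(p_y, p_x) ≈ 74.85°.

≈ lat 18°N, lon 75°E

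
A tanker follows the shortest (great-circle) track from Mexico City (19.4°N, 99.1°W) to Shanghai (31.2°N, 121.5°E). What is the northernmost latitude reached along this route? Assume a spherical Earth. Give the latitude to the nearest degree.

≈ 54°N

The great circle lies in the plane with unit normal n̂ = (p₁ × p₂)/|p₁ × p₂|.
Here n̂_z ≈ -0.585; the vertex latitude is φ_max = arccos|n̂_z| ≈ 54.2°.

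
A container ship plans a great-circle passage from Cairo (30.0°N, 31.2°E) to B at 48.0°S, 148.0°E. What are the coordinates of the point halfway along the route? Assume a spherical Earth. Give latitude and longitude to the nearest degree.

Convert each endpoint to a unit vector on the sphere (x = cos φ cos λ, y = cos φ sin λ, z = sin φ).
The central angle between the endpoints is δ = arccos(p₁·p₂) ≈ 2.256 rad (129.3°).
Interpolate at f = 1/2 with slerp weights a = sin((1−f)δ)/sin δ ≈ 1.167, b = sin(fδ)/sin δ ≈ 1.167.
p = a·p₁ + b·p₂ ≈ (0.202, 0.937, -0.284); φ = arcsin(p_z) ≈ -16.48°, λ = atan2(p_y, p_x) ≈ 77.82°.

≈ 16°S, 78°E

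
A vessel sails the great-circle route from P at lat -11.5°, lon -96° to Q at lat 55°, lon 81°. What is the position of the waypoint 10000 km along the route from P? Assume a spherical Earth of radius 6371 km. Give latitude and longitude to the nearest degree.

Convert each endpoint to a unit vector on the sphere (x = cos φ cos λ, y = cos φ sin λ, z = sin φ).
The central angle between the endpoints is δ = arccos(p₁·p₂) ≈ 2.381 rad (136.4°). The total great-circle distance is δ·R ≈ 2.381 × 6371 ≈ 15171 km, so the target fraction is f = 10000/15171 ≈ 0.659.
Interpolate at f ≈ 0.659 with slerp weights a = sin((1−f)δ)/sin δ ≈ 1.053, b = sin(fδ)/sin δ ≈ 1.451.
p = a·p₁ + b·p₂ ≈ (0.022, -0.204, 0.979); φ = arcsin(p_z) ≈ 78.17°, λ = atan2(p_y, p_x) ≈ -83.73°.

≈ lat 78°, lon -84°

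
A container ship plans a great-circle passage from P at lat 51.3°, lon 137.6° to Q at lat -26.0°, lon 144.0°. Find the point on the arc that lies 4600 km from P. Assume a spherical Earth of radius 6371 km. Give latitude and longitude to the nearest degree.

≈ lat 10°, lon 142°

From cos δ = sin φ₁ sin φ₂ + cos φ₁ cos φ₂ cos Δλ, the central angle is δ ≈ 1.353 rad (77.5°). The total great-circle distance is δ·R ≈ 1.353 × 6371 ≈ 8618 km, so the target fraction is f = 4600/8618 ≈ 0.534.
Interpolate at f ≈ 0.534 with slerp weights a = sin((1−f)δ)/sin δ ≈ 0.604, b = sin(fδ)/sin δ ≈ 0.677.
p = a·p₁ + b·p₂ ≈ (-0.771, 0.612, 0.175); φ = arcsin(p_z) ≈ 10.06°, λ = atan2(p_y, p_x) ≈ 141.55°.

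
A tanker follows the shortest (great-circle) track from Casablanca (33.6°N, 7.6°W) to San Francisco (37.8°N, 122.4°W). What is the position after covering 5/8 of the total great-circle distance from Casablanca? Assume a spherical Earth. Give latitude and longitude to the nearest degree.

≈ 53°N, 81°W

Convert each endpoint to a unit vector on the sphere (x = cos φ cos λ, y = cos φ sin λ, z = sin φ).
The central angle between the endpoints is δ = arccos(p₁·p₂) ≈ 1.508 rad (86.4°).
Interpolate at f = 5/8 with slerp weights a = sin((1−f)δ)/sin δ ≈ 0.537, b = sin(fδ)/sin δ ≈ 0.811.
p = a·p₁ + b·p₂ ≈ (0.100, -0.600, 0.794); φ = arcsin(p_z) ≈ 52.54°, λ = atan2(p_y, p_x) ≈ -80.53°.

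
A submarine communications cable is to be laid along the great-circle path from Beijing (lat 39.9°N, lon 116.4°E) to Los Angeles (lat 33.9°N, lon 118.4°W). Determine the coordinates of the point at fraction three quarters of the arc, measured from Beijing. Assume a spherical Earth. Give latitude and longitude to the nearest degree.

≈ lat 50°N, lon 140°W

Convert each endpoint to a unit vector on the sphere (x = cos φ cos λ, y = cos φ sin λ, z = sin φ).
The central angle between the endpoints is δ = arccos(p₁·p₂) ≈ 1.580 rad (90.5°).
Interpolate at f = 3/4 with slerp weights a = sin((1−f)δ)/sin δ ≈ 0.385, b = sin(fδ)/sin δ ≈ 0.927.
p = a·p₁ + b·p₂ ≈ (-0.497, -0.412, 0.764); φ = arcsin(p_z) ≈ 49.79°, λ = atan2(p_y, p_x) ≈ -140.34°.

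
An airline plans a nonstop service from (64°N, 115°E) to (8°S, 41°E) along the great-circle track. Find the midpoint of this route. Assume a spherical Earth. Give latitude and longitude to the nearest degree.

≈ (33°N, 62°E)

Convert each endpoint to a unit vector on the sphere (x = cos φ cos λ, y = cos φ sin λ, z = sin φ).
The central angle between the endpoints is δ = arccos(p₁·p₂) ≈ 1.576 rad (90.3°).
Interpolate at f = 1/2 with slerp weights a = sin((1−f)δ)/sin δ ≈ 0.709, b = sin(fδ)/sin δ ≈ 0.709.
p = a·p₁ + b·p₂ ≈ (0.399, 0.742, 0.539); φ = arcsin(p_z) ≈ 32.59°, λ = atan2(p_y, p_x) ≈ 61.77°.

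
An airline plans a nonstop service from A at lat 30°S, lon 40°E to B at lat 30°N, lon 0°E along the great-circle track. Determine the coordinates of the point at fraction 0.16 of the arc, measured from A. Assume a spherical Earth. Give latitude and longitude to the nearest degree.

≈ lat 21°S, lon 33°E

Write both endpoints as unit vectors p₁, p₂ with components (cos φ cos λ, cos φ sin λ, sin φ).
The central angle between the endpoints is δ = arccos(p₁·p₂) ≈ 1.240 rad (71.1°).
Interpolate at f = 0.16 with slerp weights a = sin((1−f)δ)/sin δ ≈ 0.913, b = sin(fδ)/sin δ ≈ 0.208.
p = a·p₁ + b·p₂ ≈ (0.786, 0.508, -0.352); φ = arcsin(p_z) ≈ -20.62°, λ = atan2(p_y, p_x) ≈ 32.88°.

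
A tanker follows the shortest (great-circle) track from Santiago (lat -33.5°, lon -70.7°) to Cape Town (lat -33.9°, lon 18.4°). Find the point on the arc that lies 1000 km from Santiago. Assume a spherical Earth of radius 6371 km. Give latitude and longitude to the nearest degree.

Write both endpoints as unit vectors p₁, p₂ with components (cos φ cos λ, cos φ sin λ, sin φ).
The central angle between the endpoints is δ = arccos(p₁·p₂) ≈ 1.246 rad (71.4°). The total great-circle distance is δ·R ≈ 1.246 × 6371 ≈ 7941 km, so the target fraction is f = 1000/7941 ≈ 0.126.
Interpolate at f ≈ 0.126 with slerp weights a = sin((1−f)δ)/sin δ ≈ 0.935, b = sin(fδ)/sin δ ≈ 0.165.
p = a·p₁ + b·p₂ ≈ (0.388, -0.693, -0.608); φ = arcsin(p_z) ≈ -37.45°, λ = atan2(p_y, p_x) ≈ -60.77°.

≈ lat -37°, lon -61°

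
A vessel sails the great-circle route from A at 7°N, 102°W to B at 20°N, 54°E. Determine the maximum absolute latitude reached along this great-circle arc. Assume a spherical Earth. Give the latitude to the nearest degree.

The great circle lies in the plane with unit normal n̂ = (p₁ × p₂)/|p₁ × p₂|.
Here n̂_z ≈ +0.647; the vertex latitude is φ_max = arccos|n̂_z| ≈ 49.6°.
Check via Clairaut: cos φ_max = |cos φ₁| · sin C = cos(7.0°)·sin(40.7°) ≈ 0.647, again giving ≈ 49.6°.

≈ 50°N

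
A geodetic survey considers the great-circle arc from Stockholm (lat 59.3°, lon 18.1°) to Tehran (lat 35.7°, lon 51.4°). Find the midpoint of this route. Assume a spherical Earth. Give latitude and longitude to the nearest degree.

The haversine formula gives a central angle δ ≈ 0.558 rad (32.0°) between the endpoints.
Interpolate at f = 1/2 with slerp weights a = sin((1−f)δ)/sin δ ≈ 0.520, b = sin(fδ)/sin δ ≈ 0.520.
p = a·p₁ + b·p₂ ≈ (0.516, 0.413, 0.751); φ = arcsin(p_z) ≈ 48.65°, λ = atan2(p_y, p_x) ≈ 38.65°.

≈ lat 49°, lon 39°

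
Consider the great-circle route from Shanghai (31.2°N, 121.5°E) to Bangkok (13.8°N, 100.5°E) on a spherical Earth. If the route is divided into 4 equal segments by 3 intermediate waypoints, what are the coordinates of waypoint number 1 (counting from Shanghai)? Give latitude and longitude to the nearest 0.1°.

Write both endpoints as unit vectors p₁, p₂ with components (cos φ cos λ, cos φ sin λ, sin φ).
The central angle between the endpoints is δ = arccos(p₁·p₂) ≈ 0.453 rad (26.0°).
Interpolate at f = 1/4 with slerp weights a = sin((1−f)δ)/sin δ ≈ 0.761, b = sin(fδ)/sin δ ≈ 0.258.
p = a·p₁ + b·p₂ ≈ (-0.386, 0.802, 0.456); φ = arcsin(p_z) ≈ 27.13°, λ = atan2(p_y, p_x) ≈ 115.70°.

≈ 27.1°N, 115.7°E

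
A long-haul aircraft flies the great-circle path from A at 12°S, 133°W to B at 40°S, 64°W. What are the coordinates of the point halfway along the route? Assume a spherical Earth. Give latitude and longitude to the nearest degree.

The haversine formula gives a central angle δ ≈ 1.157 rad (66.3°) between the endpoints.
Interpolate at f = 1/2 with slerp weights a = sin((1−f)δ)/sin δ ≈ 0.597, b = sin(fδ)/sin δ ≈ 0.597.
p = a·p₁ + b·p₂ ≈ (-0.198, -0.838, -0.508); φ = arcsin(p_z) ≈ -30.53°, λ = atan2(p_y, p_x) ≈ -103.28°.

≈ 31°S, 103°W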